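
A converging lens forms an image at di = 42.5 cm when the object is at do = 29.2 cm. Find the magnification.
M = −di/do = -1.455 (inverted image)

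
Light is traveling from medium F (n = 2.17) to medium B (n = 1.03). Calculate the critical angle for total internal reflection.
θc = arcsin(n₂/n₁) = 28.34°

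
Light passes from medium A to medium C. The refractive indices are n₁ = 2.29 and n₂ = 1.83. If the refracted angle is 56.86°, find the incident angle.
sin θ₁ = (n₂/n₁)·sin θ₂ → θ₁ = 42°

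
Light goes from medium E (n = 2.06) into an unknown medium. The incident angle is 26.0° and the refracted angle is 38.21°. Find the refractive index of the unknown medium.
n₂ = n₁·sin θ₁ / sin θ₂ = 1.46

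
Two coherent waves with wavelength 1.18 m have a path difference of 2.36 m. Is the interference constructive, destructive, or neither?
constructive — path difference = 2λ, a whole number of wavelengths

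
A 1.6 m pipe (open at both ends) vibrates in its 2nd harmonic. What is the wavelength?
λₙ = 2L/n = 1.6 m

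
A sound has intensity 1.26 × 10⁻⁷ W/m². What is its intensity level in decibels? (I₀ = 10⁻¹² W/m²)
β = 10·log₁₀(I/I₀) = 51 dB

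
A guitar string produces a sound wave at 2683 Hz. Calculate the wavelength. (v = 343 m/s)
λ = v/f = 0.1278 m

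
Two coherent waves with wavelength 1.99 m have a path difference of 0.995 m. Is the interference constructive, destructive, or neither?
destructive — path difference = 0.5λ, an odd multiple of λ/2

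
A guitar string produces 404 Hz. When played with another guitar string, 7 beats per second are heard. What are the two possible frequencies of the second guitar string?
f₂ = 404 ± 7 Hz → 411 Hz or 397 Hz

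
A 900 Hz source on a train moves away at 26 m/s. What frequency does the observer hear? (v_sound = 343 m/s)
f_obs = f·v/(v + v_s) = 836.6 Hz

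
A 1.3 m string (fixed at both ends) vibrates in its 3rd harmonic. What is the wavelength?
λₙ = 2L/n = 0.8667 m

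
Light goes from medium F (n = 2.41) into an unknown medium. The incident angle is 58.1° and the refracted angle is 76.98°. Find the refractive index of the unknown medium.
n₂ = n₁·sin θ₁ / sin θ₂ = 2.1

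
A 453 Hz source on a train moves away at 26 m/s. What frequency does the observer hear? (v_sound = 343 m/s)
f_obs = f·v/(v + v_s) = 421.1 Hz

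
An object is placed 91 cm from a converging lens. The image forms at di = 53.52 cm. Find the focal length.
1/f = 1/do + 1/di → f = 33.7 cm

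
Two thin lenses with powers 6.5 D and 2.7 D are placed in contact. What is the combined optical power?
P_total = P₁ + P₂ = 9.2 D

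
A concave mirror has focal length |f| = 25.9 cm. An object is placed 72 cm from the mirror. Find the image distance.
f = +25.9 cm (concave); 1/di = 1/f − 1/do → di = 40.45 cm (real image, in front of mirror)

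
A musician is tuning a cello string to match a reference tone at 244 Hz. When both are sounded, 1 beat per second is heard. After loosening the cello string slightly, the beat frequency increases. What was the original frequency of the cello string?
243 Hz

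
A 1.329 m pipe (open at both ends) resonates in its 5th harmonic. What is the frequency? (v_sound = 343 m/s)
fₙ = nv/(2L) = 645.2 Hz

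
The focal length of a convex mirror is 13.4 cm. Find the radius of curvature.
R = 2|f| = 26.8 cm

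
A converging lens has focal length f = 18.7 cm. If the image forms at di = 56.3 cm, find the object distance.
1/do = 1/f − 1/di → do = 28 cm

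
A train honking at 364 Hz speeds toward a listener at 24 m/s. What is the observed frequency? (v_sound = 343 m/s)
f_obs = f·v/(v − v_s) = 391.4 Hz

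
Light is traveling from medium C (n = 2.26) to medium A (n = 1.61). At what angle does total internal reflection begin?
θc = arcsin(n₂/n₁) = 45.43°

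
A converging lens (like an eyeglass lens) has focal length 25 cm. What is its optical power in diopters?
P = 1/f = 4 D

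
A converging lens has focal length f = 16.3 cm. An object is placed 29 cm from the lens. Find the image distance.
1/di = 1/f − 1/do → di = 37.22 cm (real image)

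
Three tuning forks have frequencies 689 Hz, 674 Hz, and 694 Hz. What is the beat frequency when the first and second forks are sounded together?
15 Hz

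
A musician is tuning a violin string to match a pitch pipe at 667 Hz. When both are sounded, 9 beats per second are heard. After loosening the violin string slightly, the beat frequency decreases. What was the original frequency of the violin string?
676 Hz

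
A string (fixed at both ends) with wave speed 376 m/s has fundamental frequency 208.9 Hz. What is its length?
L = v/(2f₁) = 0.9 m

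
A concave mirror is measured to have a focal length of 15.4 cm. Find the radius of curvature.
R = 2|f| = 30.8 cm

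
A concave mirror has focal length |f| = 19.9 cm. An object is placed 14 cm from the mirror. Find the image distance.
f = +19.9 cm (concave); 1/di = 1/f − 1/do → di = -47.22 cm (virtual image, behind mirror)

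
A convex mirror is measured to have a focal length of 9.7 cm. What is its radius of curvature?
R = 2|f| = 19.4 cm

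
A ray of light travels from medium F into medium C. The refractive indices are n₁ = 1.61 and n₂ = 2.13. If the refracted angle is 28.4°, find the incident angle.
sin θ₁ = (n₂/n₁)·sin θ₂ → θ₁ = 38.99°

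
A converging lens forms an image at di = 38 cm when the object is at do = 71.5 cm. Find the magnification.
M = −di/do = -0.5315 (inverted image)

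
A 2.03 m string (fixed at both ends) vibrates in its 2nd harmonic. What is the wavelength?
λₙ = 2L/n = 2.03 m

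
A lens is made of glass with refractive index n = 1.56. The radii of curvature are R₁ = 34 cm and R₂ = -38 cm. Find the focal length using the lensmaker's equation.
1/f = (n − 1)(1/R₁ − 1/R₂) → f = 32.04 cm (converging lens)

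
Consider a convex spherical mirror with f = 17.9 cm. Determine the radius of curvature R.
R = 2|f| = 35.8 cm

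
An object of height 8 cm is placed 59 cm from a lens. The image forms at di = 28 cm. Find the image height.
hi = (-di/do) × ho = -3.797 cm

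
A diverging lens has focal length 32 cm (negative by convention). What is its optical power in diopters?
P = 1/f = -3.125 D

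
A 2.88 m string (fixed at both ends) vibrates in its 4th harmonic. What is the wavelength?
λₙ = 2L/n = 1.44 m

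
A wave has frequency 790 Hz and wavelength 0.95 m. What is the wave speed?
v = fλ = 750.5 m/s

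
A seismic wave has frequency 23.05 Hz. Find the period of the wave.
T = 1/f = 0.04338 s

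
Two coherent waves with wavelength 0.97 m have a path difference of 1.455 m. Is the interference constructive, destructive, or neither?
destructive — path difference = 1.5λ, an odd multiple of λ/2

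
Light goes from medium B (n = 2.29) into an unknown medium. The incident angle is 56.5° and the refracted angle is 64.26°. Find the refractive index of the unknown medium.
n₂ = n₁·sin θ₁ / sin θ₂ = 2.12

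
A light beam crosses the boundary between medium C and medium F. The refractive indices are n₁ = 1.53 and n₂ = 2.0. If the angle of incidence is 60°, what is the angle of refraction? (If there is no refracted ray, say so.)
sin θ₂ = (n₁/n₂)·sin θ₁ = 0.6625 → θ₂ = 41.49°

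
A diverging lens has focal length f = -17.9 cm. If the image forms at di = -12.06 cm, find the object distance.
1/do = 1/f − 1/di → do = 36.96 cm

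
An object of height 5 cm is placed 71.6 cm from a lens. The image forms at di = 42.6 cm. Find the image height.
hi = (-di/do) × ho = -2.975 cm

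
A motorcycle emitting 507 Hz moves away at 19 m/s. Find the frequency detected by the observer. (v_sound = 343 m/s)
f_obs = f·v/(v + v_s) = 480.4 Hz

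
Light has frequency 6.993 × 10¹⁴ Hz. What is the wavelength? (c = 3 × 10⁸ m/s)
λ = c/f = 429 nm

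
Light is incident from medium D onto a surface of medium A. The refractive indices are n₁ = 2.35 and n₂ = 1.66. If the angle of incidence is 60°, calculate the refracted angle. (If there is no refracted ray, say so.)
sin θ₂ = (n₁/n₂)·sin θ₁ = 1.226 > 1, so there is no refracted ray — the light undergoes total internal reflection.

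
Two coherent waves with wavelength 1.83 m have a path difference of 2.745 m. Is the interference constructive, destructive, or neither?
destructive — path difference = 1.5λ, an odd multiple of λ/2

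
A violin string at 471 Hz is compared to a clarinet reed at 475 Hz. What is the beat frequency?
4 Hz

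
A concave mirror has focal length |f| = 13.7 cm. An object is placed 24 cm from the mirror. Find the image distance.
f = +13.7 cm (concave); 1/di = 1/f − 1/do → di = 31.92 cm (real image, in front of mirror)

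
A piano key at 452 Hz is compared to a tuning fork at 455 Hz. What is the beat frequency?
3 Hz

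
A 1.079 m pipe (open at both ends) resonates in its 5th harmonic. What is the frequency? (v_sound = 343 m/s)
fₙ = nv/(2L) = 794.7 Hz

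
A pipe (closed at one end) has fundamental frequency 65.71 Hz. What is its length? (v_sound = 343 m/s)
L = v/(4f₁) = 1.305 m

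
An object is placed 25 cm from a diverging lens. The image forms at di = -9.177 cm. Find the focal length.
1/f = 1/do + 1/di → f = -14.5 cm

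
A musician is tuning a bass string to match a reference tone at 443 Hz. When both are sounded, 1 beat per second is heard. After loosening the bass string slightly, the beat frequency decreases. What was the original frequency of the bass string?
444 Hz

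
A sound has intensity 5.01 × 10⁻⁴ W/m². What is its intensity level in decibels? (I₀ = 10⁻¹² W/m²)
β = 10·log₁₀(I/I₀) = 87 dB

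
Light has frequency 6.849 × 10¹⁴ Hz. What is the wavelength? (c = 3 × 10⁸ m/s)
λ = c/f = 438 nm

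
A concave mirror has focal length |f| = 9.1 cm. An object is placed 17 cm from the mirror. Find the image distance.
f = +9.1 cm (concave); 1/di = 1/f − 1/do → di = 19.58 cm (real image, in front of mirror)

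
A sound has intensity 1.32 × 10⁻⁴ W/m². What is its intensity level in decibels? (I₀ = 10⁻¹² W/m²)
β = 10·log₁₀(I/I₀) = 81.21 dB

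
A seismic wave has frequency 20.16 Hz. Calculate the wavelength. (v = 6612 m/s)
λ = v/f = 328 m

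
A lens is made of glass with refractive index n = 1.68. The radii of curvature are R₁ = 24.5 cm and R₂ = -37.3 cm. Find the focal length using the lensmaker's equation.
1/f = (n − 1)(1/R₁ − 1/R₂) → f = 21.75 cm (converging lens)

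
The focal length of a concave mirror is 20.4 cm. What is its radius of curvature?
R = 2|f| = 40.8 cm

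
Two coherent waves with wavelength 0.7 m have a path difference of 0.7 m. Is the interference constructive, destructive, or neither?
constructive — path difference = 1λ, a whole number of wavelengths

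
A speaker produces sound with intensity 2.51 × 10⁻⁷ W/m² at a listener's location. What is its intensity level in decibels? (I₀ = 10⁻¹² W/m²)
β = 10·log₁₀(I/I₀) = 54 dB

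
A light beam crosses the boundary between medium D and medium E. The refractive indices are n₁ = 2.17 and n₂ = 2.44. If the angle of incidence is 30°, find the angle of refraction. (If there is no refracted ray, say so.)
sin θ₂ = (n₁/n₂)·sin θ₁ = 0.4447 → θ₂ = 26.4°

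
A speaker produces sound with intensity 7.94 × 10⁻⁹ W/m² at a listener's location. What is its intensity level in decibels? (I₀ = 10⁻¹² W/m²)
β = 10·log₁₀(I/I₀) = 39 dB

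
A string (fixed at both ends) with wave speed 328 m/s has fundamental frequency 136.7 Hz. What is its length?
L = v/(2f₁) = 1.2 m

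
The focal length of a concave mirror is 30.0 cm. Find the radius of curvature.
R = 2|f| = 60 cm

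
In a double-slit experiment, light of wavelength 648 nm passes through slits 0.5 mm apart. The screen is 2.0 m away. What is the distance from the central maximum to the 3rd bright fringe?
y = mλL/d = 7.776 mm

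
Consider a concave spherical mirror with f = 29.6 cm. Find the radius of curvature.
R = 2|f| = 59.2 cm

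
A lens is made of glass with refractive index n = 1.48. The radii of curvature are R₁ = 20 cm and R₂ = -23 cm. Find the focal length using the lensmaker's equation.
1/f = (n − 1)(1/R₁ − 1/R₂) → f = 22.29 cm (converging lens)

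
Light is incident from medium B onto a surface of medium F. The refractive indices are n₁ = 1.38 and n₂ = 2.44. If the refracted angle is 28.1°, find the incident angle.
sin θ₁ = (n₂/n₁)·sin θ₂ → θ₁ = 56.39°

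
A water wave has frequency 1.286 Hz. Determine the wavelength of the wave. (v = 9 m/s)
λ = v/f = 6.998 m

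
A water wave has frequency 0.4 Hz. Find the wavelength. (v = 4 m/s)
λ = v/f = 10 m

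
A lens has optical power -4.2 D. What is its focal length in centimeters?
f = 1/P = -23.81 cm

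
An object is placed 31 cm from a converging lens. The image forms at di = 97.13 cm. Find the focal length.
1/f = 1/do + 1/di → f = 23.5 cm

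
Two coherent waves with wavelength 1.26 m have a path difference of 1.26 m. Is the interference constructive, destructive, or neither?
constructive — path difference = 1λ, a whole number of wavelengths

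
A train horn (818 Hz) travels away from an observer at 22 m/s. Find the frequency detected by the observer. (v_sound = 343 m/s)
f_obs = f·v/(v + v_s) = 768.7 Hz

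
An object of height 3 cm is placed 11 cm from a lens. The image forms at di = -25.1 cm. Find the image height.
hi = (-di/do) × ho = 6.845 cm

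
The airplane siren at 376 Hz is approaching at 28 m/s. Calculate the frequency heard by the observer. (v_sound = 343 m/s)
f_obs = f·v/(v − v_s) = 409.4 Hz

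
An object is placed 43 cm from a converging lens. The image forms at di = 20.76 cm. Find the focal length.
1/f = 1/do + 1/di → f = 14 cm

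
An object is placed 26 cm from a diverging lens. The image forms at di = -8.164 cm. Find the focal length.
1/f = 1/do + 1/di → f = -11.9 cm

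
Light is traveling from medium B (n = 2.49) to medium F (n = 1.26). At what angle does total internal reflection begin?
θc = arcsin(n₂/n₁) = 30.4°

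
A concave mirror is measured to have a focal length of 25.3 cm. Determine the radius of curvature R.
R = 2|f| = 50.6 cm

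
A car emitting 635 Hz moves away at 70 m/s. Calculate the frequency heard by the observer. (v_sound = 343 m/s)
f_obs = f·v/(v + v_s) = 527.4 Hz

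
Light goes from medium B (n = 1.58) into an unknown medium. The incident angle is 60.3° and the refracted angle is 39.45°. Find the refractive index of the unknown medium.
n₂ = n₁·sin θ₁ / sin θ₂ = 2.16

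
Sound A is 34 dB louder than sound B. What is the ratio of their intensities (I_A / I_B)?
I_A/I_B = 10^(Δβ/10) = 2512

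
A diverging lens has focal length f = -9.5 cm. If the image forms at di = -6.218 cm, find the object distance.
1/do = 1/f − 1/di → do = 18 cm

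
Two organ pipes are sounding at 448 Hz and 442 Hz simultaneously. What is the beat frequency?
6 Hz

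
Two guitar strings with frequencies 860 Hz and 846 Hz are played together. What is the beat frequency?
14 Hz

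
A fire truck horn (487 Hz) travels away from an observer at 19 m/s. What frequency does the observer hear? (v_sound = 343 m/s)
f_obs = f·v/(v + v_s) = 461.4 Hz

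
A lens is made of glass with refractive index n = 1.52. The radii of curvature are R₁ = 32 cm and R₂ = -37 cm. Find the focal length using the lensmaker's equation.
1/f = (n − 1)(1/R₁ − 1/R₂) → f = 33 cm (converging lens)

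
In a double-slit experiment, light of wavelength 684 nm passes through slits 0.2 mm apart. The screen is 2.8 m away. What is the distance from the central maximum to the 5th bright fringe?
y = mλL/d = 47.88 mm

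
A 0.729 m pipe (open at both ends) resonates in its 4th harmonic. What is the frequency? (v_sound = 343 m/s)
fₙ = nv/(2L) = 941 Hz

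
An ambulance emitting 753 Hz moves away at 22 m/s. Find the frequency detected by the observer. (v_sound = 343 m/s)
f_obs = f·v/(v + v_s) = 707.6 Hz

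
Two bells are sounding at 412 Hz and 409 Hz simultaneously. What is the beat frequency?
3 Hz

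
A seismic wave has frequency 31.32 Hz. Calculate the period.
T = 1/f = 0.03193 s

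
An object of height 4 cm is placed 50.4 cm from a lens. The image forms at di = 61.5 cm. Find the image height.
hi = (-di/do) × ho = -4.881 cm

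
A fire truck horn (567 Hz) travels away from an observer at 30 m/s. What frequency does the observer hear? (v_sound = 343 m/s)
f_obs = f·v/(v + v_s) = 521.4 Hz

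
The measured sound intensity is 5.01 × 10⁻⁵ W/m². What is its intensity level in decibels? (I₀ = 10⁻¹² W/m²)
β = 10·log₁₀(I/I₀) = 77 dB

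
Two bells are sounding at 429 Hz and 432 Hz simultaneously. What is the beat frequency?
3 Hz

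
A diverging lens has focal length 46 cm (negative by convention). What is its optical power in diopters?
P = 1/f = -2.174 D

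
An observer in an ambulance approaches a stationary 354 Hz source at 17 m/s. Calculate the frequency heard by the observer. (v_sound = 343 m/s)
f_obs = f·(v + v_o)/v = 371.5 Hz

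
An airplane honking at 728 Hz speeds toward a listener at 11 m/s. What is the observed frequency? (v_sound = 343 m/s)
f_obs = f·v/(v − v_s) = 752.1 Hz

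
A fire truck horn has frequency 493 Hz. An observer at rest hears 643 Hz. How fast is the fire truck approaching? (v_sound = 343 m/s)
v_s = v·(1 − f/f_obs) = 80.02 m/s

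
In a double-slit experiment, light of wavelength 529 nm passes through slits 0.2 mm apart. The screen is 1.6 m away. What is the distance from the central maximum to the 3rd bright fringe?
y = mλL/d = 12.7 mm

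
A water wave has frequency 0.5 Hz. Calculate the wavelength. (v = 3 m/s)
λ = v/f = 6 m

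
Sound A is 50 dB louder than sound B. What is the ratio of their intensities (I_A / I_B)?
I_A/I_B = 10^(Δβ/10) = 100000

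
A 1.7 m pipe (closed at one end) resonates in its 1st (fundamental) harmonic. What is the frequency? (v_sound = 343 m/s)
fₙ = nv/(4L) = 50.44 Hz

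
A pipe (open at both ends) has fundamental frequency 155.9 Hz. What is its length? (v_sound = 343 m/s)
L = v/(2f₁) = 1.1 m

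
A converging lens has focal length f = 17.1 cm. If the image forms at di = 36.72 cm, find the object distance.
1/do = 1/f − 1/di → do = 32 cm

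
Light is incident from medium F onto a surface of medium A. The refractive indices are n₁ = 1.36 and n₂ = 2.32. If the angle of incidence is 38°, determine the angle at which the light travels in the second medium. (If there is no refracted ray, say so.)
sin θ₂ = (n₁/n₂)·sin θ₁ = 0.3609 → θ₂ = 21.16°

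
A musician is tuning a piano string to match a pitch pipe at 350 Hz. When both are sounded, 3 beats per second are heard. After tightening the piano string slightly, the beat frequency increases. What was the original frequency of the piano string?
353 Hz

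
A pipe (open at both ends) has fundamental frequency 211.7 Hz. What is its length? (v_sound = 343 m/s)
L = v/(2f₁) = 0.8101 m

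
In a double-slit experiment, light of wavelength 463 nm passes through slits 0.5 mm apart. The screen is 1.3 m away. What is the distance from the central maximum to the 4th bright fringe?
y = mλL/d = 4.815 mm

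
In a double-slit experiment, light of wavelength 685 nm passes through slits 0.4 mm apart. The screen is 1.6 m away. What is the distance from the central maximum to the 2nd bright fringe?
y = mλL/d = 5.48 mm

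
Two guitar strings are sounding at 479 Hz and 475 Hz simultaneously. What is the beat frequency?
4 Hz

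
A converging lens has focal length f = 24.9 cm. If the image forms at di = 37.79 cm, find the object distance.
1/do = 1/f − 1/di → do = 73 cm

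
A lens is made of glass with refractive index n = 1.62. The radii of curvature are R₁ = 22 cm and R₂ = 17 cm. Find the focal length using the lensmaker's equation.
1/f = (n − 1)(1/R₁ − 1/R₂) → f = -120.6 cm (diverging lens)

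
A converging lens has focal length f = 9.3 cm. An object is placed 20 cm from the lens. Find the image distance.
1/di = 1/f − 1/do → di = 17.38 cm (real image)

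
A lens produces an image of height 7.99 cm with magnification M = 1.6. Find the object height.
ho = |hi|/|M| = 4.994 cm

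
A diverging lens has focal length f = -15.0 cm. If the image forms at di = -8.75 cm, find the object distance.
1/do = 1/f − 1/di → do = 21 cm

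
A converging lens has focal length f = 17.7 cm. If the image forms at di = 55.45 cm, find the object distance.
1/do = 1/f − 1/di → do = 26 cm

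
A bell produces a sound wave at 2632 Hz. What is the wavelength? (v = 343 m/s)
λ = v/f = 0.1303 m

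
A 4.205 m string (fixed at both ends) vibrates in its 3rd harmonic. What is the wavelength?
λₙ = 2L/n = 2.803 m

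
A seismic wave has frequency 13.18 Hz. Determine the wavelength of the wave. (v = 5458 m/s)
λ = v/f = 414.1 m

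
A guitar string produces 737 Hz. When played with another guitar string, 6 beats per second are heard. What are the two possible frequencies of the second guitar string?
f₂ = 737 ± 6 Hz → 743 Hz or 731 Hz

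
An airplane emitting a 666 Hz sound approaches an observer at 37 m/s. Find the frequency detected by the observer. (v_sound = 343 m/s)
f_obs = f·v/(v − v_s) = 746.5 Hz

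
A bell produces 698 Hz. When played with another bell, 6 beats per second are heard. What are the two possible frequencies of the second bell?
f₂ = 698 ± 6 Hz → 704 Hz or 692 Hz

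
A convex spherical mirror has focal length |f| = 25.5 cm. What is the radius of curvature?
R = 2|f| = 51 cm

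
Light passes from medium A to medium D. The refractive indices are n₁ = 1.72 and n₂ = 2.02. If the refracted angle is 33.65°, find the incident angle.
sin θ₁ = (n₂/n₁)·sin θ₂ → θ₁ = 40.6°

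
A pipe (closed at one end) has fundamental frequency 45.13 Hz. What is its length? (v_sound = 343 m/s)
L = v/(4f₁) = 1.9 m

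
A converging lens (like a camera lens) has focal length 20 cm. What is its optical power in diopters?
P = 1/f = 5 D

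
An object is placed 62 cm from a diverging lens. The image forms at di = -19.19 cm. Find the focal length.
1/f = 1/do + 1/di → f = -27.79 cm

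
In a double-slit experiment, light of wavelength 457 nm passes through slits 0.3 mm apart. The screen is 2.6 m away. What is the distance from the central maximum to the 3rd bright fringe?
y = mλL/d = 11.88 mm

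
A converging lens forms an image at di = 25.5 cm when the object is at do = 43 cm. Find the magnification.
M = −di/do = -0.593 (inverted image)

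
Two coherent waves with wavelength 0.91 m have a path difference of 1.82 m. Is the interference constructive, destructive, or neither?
constructive — path difference = 2λ, a whole number of wavelengths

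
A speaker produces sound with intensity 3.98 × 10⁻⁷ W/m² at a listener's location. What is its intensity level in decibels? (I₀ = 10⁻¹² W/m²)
β = 10·log₁₀(I/I₀) = 56 dB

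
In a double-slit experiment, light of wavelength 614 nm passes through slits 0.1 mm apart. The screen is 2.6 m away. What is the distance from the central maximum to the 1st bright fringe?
y = mλL/d = 15.96 mm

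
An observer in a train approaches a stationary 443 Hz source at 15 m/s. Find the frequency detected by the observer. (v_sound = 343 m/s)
f_obs = f·(v + v_o)/v = 462.4 Hz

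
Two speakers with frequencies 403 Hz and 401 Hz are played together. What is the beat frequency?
2 Hz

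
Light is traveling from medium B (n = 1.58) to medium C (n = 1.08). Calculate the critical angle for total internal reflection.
θc = arcsin(n₂/n₁) = 43.12°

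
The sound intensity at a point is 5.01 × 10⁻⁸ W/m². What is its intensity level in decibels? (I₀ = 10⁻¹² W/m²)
β = 10·log₁₀(I/I₀) = 47 dB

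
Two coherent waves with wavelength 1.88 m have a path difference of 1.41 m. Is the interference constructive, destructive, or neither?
neither (partial) — path difference = 0.75λ, neither a whole number of wavelengths nor an odd multiple of λ/2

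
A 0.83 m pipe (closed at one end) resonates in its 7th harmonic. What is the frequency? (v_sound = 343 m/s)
fₙ = nv/(4L) = 723.2 Hz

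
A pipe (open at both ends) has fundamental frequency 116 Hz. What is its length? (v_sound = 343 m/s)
L = v/(2f₁) = 1.478 m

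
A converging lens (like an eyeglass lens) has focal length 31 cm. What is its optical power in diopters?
P = 1/f = 3.226 D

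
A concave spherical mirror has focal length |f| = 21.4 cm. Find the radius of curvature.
R = 2|f| = 42.8 cm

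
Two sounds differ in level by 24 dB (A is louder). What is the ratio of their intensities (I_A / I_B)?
I_A/I_B = 10^(Δβ/10) = 251.2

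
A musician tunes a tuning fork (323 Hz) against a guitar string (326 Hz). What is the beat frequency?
3 Hz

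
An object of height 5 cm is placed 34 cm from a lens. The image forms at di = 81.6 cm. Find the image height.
hi = (-di/do) × ho = -12 cm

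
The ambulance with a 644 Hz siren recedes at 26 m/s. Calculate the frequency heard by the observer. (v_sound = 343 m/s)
f_obs = f·v/(v + v_s) = 598.6 Hz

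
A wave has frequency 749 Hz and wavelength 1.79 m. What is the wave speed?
v = fλ = 1341 m/s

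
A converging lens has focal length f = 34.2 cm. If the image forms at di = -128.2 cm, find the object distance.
1/do = 1/f − 1/di → do = 27 cm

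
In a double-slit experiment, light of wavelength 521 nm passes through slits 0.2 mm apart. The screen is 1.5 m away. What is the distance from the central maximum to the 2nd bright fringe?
y = mλL/d = 7.815 mm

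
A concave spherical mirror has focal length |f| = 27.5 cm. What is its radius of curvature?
R = 2|f| = 55 cm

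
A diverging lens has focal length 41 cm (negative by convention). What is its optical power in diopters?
P = 1/f = -2.439 D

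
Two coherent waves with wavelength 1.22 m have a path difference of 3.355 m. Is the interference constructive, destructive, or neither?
neither (partial) — path difference = 2.75λ, neither a whole number of wavelengths nor an odd multiple of λ/2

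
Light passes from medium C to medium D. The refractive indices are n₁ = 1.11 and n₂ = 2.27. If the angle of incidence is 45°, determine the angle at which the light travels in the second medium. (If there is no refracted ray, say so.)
sin θ₂ = (n₁/n₂)·sin θ₁ = 0.3458 → θ₂ = 20.23°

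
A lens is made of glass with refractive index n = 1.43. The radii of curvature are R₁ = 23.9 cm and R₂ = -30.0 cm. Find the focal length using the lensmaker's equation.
1/f = (n − 1)(1/R₁ − 1/R₂) → f = 30.94 cm (converging lens)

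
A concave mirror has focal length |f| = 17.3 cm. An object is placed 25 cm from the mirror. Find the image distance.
f = +17.3 cm (concave); 1/di = 1/f − 1/do → di = 56.17 cm (real image, in front of mirror)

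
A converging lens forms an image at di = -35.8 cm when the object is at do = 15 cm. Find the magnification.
M = −di/do = 2.387 (upright image)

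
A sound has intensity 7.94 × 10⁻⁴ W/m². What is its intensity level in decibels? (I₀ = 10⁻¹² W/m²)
β = 10·log₁₀(I/I₀) = 89 dB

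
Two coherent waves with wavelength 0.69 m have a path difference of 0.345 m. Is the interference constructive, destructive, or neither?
destructive — path difference = 0.5λ, an odd multiple of λ/2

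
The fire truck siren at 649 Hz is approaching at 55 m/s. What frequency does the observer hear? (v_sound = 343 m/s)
f_obs = f·v/(v − v_s) = 772.9 Hz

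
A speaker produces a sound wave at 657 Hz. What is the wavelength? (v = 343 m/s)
λ = v/f = 0.5221 m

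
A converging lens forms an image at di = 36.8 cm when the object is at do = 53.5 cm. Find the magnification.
M = −di/do = -0.6879 (inverted image)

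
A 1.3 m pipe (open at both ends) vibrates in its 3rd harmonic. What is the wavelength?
λₙ = 2L/n = 0.8667 m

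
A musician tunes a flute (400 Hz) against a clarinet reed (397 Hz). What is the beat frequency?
3 Hz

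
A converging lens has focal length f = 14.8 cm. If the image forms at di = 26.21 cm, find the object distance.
1/do = 1/f − 1/di → do = 34 cm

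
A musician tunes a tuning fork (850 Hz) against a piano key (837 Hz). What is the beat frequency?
13 Hz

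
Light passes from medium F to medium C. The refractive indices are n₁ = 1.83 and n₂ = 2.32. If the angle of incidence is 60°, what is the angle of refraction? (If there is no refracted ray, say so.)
sin θ₂ = (n₁/n₂)·sin θ₁ = 0.6831 → θ₂ = 43.09°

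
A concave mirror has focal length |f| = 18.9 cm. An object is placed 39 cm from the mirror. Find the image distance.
f = +18.9 cm (concave); 1/di = 1/f − 1/do → di = 36.67 cm (real image, in front of mirror)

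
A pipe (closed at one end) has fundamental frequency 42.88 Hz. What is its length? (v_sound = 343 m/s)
L = v/(4f₁) = 2 m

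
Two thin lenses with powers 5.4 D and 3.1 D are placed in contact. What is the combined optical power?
P_total = P₁ + P₂ = 8.5 D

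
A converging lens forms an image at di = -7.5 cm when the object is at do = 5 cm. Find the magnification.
M = −di/do = 1.5 (upright image)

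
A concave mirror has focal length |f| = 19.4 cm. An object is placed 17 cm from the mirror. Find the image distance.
f = +19.4 cm (concave); 1/di = 1/f − 1/do → di = -137.4 cm (virtual image, behind mirror)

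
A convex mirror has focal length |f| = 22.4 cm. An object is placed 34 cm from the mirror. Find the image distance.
f = −22.4 cm (convex); 1/di = 1/f − 1/do → di = -13.5 cm (virtual image, behind mirror)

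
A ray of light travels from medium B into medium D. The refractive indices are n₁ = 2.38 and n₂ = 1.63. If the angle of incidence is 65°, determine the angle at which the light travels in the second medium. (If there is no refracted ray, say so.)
sin θ₂ = (n₁/n₂)·sin θ₁ = 1.323 > 1, so there is no refracted ray — the light undergoes total internal reflection.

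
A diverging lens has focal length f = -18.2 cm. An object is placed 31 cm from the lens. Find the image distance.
1/di = 1/f − 1/do → di = -11.47 cm (virtual image)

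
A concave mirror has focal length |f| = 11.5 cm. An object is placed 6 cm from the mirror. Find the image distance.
f = +11.5 cm (concave); 1/di = 1/f − 1/do → di = -12.55 cm (virtual image, behind mirror)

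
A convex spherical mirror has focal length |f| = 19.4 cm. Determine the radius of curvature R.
R = 2|f| = 38.8 cm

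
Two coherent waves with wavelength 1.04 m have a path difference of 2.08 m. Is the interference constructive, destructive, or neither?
constructive — path difference = 2λ, a whole number of wavelengths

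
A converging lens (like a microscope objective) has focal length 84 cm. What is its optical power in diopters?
P = 1/f = 1.19 D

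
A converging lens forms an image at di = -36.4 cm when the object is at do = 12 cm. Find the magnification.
M = −di/do = 3.033 (upright image)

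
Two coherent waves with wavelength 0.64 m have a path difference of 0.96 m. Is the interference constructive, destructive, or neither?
destructive — path difference = 1.5λ, an odd multiple of λ/2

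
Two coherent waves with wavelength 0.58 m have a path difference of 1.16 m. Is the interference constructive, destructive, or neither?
constructive — path difference = 2λ, a whole number of wavelengths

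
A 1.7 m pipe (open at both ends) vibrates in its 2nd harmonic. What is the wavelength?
λₙ = 2L/n = 1.7 m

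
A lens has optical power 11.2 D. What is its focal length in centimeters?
f = 1/P = 8.929 cm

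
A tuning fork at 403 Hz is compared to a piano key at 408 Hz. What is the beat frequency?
5 Hz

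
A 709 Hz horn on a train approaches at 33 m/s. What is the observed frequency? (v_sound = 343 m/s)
f_obs = f·v/(v − v_s) = 784.5 Hz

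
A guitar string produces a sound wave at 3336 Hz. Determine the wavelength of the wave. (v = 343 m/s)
λ = v/f = 0.1028 m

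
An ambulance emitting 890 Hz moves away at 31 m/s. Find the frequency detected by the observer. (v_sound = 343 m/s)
f_obs = f·v/(v + v_s) = 816.2 Hz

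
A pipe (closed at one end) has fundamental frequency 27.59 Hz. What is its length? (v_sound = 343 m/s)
L = v/(4f₁) = 3.108 m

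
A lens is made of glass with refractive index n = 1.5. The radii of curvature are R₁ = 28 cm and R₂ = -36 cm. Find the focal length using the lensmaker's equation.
1/f = (n − 1)(1/R₁ − 1/R₂) → f = 31.5 cm (converging lens)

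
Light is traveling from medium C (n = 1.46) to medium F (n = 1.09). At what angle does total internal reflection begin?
θc = arcsin(n₂/n₁) = 48.29°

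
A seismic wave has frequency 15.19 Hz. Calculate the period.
T = 1/f = 0.06583 s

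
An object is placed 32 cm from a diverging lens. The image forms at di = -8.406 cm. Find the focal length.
1/f = 1/do + 1/di → f = -11.4 cm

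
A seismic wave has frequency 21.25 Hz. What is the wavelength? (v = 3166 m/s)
λ = v/f = 149 m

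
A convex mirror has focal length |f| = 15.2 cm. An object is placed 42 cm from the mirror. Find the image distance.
f = −15.2 cm (convex); 1/di = 1/f − 1/do → di = -11.16 cm (virtual image, behind mirror)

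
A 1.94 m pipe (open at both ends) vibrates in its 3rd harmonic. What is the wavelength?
λₙ = 2L/n = 1.293 m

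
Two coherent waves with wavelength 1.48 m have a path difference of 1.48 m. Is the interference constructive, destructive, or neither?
constructive — path difference = 1λ, a whole number of wavelengths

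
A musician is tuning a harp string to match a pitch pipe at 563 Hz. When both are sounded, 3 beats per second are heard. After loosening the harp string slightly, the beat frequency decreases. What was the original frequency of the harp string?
566 Hz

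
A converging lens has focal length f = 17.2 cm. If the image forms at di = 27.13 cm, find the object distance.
1/do = 1/f − 1/di → do = 46.99 cm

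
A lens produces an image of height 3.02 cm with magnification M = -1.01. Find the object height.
ho = |hi|/|M| = 2.99 cm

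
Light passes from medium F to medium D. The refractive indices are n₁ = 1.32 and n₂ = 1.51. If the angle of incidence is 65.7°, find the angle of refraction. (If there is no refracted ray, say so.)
sin θ₂ = (n₁/n₂)·sin θ₁ = 0.7967 → θ₂ = 52.82°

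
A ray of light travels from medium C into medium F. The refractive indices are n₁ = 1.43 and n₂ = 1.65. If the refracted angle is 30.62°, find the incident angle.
sin θ₁ = (n₂/n₁)·sin θ₂ → θ₁ = 35.99°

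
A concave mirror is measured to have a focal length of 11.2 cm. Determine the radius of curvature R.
R = 2|f| = 22.4 cm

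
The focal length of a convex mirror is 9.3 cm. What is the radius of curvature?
R = 2|f| = 18.6 cm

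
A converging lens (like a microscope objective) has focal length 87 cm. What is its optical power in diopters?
P = 1/f = 1.149 D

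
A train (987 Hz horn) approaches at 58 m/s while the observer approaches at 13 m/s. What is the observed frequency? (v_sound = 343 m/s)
f_obs = f·(v + v_o)/(v − v_s) = 1233 Hz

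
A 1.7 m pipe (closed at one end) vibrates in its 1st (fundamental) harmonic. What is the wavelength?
λₙ = 4L/n = 6.8 m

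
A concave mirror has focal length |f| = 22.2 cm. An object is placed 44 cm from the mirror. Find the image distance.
f = +22.2 cm (concave); 1/di = 1/f − 1/do → di = 44.81 cm (real image, in front of mirror)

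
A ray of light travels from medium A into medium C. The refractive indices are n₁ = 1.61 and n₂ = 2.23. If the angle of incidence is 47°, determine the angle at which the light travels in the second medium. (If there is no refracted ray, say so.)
sin θ₂ = (n₁/n₂)·sin θ₁ = 0.528 → θ₂ = 31.87°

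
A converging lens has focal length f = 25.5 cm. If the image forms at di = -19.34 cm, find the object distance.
1/do = 1/f − 1/di → do = 11 cm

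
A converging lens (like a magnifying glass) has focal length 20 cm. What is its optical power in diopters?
P = 1/f = 5 D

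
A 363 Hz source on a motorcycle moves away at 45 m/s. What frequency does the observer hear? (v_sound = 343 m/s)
f_obs = f·v/(v + v_s) = 320.9 Hz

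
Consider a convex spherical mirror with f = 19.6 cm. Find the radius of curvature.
R = 2|f| = 39.2 cm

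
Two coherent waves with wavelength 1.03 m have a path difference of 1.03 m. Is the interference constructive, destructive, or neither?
constructive — path difference = 1λ, a whole number of wavelengths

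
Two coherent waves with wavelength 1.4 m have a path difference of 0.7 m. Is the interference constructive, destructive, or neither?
destructive — path difference = 0.5λ, an odd multiple of λ/2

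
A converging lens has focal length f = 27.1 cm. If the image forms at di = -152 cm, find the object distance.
1/do = 1/f − 1/di → do = 23 cm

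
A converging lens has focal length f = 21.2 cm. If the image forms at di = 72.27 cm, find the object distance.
1/do = 1/f − 1/di → do = 30 cm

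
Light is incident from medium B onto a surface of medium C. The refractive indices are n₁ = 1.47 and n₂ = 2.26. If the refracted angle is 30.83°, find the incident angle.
sin θ₁ = (n₂/n₁)·sin θ₂ → θ₁ = 51.99°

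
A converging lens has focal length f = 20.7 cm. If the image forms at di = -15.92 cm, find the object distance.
1/do = 1/f − 1/di → do = 8.999 cm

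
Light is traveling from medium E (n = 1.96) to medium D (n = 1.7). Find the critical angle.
θc = arcsin(n₂/n₁) = 60.15°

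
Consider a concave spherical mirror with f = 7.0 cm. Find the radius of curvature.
R = 2|f| = 14 cm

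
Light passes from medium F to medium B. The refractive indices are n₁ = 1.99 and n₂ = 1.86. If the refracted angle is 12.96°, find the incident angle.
sin θ₁ = (n₂/n₁)·sin θ₂ → θ₁ = 12.1°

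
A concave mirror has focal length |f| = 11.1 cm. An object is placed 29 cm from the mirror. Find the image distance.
f = +11.1 cm (concave); 1/di = 1/f − 1/do → di = 17.98 cm (real image, in front of mirror)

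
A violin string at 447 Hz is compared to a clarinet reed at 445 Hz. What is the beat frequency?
2 Hz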